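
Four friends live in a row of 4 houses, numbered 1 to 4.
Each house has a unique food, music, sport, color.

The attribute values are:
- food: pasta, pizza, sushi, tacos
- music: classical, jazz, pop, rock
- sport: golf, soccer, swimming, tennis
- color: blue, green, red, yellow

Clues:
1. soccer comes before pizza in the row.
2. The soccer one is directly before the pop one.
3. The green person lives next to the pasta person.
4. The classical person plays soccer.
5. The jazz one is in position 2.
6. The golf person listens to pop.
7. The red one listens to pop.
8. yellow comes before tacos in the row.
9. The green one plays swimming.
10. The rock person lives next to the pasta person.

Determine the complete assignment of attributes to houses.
Solution:

House | Food | Music | Sport | Color
------------------------------------
  1   | sushi | rock | swimming | green
  2   | pasta | jazz | tennis | yellow
  3   | tacos | classical | soccer | blue
  4   | pizza | pop | golf | red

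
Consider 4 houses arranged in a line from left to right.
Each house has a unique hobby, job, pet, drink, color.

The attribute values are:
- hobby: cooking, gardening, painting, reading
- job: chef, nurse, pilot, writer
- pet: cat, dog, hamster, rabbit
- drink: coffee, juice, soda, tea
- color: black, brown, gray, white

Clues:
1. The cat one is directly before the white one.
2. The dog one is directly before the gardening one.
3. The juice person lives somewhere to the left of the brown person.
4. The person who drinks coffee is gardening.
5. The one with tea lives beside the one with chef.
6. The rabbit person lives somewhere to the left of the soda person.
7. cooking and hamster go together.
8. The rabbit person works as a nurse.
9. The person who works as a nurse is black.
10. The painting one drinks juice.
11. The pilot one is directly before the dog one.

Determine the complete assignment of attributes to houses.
Solution:

House | Hobby | Job | Pet | Drink | Color
-----------------------------------------
  1   | reading | pilot | cat | tea | gray
  2   | painting | chef | dog | juice | white
  3   | gardening | nurse | rabbit | coffee | black
  4   | cooking | writer | hamster | soda | brown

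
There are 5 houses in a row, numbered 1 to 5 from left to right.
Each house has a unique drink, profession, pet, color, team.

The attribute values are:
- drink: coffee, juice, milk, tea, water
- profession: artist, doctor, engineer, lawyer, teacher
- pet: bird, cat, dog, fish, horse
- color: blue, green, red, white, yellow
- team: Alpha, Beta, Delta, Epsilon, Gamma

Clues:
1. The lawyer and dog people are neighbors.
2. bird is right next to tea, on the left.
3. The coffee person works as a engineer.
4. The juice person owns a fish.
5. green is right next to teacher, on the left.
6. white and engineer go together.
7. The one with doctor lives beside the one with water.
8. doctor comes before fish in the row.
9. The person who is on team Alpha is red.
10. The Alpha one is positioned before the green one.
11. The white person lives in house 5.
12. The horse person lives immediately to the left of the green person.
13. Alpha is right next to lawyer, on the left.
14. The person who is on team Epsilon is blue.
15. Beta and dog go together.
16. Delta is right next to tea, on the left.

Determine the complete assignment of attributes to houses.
Solution:

House | Drink | Profession | Pet | Color | Team
-----------------------------------------------
  1   | milk | doctor | horse | red | Alpha
  2   | water | lawyer | bird | green | Delta
  3   | tea | teacher | dog | yellow | Beta
  4   | juice | artist | fish | blue | Epsilon
  5   | coffee | engineer | cat | white | Gamma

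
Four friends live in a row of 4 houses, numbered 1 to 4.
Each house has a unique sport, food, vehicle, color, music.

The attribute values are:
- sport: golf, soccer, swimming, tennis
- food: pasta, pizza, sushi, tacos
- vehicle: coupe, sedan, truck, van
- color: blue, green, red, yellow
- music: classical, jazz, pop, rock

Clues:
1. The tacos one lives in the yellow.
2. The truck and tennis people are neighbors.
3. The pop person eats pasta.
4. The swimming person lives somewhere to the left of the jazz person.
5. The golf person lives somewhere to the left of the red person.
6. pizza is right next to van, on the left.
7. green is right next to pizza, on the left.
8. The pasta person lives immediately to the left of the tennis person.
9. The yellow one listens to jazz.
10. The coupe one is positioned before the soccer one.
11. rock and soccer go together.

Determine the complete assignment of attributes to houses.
Solution:

House | Sport | Food | Vehicle | Color | Music
----------------------------------------------
  1   | swimming | pasta | truck | green | pop
  2   | tennis | pizza | coupe | blue | classical
  3   | golf | tacos | van | yellow | jazz
  4   | soccer | sushi | sedan | red | rock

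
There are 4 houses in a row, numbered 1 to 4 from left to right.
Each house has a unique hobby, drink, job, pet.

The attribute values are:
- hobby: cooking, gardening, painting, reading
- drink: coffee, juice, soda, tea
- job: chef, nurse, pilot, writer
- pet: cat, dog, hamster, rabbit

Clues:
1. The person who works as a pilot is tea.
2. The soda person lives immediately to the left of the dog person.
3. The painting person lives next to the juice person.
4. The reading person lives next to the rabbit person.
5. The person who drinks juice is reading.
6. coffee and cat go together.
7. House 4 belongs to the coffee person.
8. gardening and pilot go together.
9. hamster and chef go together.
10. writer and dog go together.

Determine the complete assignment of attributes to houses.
Solution:

House | Hobby | Drink | Job | Pet
---------------------------------
  1   | painting | soda | chef | hamster
  2   | reading | juice | writer | dog
  3   | gardening | tea | pilot | rabbit
  4   | cooking | coffee | nurse | cat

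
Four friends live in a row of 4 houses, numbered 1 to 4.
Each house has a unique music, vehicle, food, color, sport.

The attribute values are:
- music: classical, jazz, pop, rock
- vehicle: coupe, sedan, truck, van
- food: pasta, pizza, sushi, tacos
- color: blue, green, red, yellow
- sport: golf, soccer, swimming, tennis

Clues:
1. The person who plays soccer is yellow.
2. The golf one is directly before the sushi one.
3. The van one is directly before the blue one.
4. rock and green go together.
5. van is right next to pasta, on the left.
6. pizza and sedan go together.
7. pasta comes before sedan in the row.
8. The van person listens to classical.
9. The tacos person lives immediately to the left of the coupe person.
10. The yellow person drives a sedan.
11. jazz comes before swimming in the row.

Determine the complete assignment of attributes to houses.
Solution:

House | Music | Vehicle | Food | Color | Sport
----------------------------------------------
  1   | classical | van | tacos | red | tennis
  2   | jazz | coupe | pasta | blue | golf
  3   | rock | truck | sushi | green | swimming
  4   | pop | sedan | pizza | yellow | soccer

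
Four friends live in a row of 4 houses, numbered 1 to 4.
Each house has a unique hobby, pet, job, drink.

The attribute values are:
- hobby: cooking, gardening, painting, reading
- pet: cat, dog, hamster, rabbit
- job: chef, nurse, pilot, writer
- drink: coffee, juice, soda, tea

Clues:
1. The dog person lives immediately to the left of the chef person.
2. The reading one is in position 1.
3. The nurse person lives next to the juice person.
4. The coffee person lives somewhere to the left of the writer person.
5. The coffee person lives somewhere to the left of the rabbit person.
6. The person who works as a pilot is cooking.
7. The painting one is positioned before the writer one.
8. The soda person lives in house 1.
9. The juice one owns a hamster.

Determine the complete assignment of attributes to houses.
Solution:

House | Hobby | Pet | Job | Drink
---------------------------------
  1   | reading | dog | nurse | soda
  2   | painting | hamster | chef | juice
  3   | cooking | cat | pilot | coffee
  4   | gardening | rabbit | writer | tea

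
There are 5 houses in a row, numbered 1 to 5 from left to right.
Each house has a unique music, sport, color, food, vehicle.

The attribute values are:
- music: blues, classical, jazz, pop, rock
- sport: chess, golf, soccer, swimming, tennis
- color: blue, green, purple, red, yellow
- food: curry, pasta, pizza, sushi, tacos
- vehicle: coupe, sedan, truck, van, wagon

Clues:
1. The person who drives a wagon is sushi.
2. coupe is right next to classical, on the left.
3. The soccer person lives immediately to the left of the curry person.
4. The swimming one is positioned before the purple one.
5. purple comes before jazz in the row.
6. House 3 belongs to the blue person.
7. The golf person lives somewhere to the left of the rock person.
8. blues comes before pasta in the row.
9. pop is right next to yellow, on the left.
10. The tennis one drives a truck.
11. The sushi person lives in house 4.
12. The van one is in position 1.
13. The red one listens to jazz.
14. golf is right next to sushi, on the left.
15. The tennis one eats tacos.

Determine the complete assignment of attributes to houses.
Solution:

House | Music | Sport | Color | Food | Vehicle
----------------------------------------------
  1   | pop | soccer | green | pizza | van
  2   | blues | swimming | yellow | curry | coupe
  3   | classical | golf | blue | pasta | sedan
  4   | rock | chess | purple | sushi | wagon
  5   | jazz | tennis | red | tacos | truck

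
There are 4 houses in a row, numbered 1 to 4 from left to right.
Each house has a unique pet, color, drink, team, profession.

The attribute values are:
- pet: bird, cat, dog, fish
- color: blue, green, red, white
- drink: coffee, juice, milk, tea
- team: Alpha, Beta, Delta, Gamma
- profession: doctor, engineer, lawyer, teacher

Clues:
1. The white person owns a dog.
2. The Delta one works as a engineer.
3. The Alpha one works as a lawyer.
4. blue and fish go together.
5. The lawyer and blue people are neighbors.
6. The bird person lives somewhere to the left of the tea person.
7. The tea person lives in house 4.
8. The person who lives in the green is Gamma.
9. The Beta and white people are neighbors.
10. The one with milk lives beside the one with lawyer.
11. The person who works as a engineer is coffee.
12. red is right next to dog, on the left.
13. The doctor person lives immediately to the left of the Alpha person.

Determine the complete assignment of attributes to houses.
Solution:

House | Pet | Color | Drink | Team | Profession
-----------------------------------------------
  1   | bird | red | milk | Beta | doctor
  2   | dog | white | juice | Alpha | lawyer
  3   | fish | blue | coffee | Delta | engineer
  4   | cat | green | tea | Gamma | teacher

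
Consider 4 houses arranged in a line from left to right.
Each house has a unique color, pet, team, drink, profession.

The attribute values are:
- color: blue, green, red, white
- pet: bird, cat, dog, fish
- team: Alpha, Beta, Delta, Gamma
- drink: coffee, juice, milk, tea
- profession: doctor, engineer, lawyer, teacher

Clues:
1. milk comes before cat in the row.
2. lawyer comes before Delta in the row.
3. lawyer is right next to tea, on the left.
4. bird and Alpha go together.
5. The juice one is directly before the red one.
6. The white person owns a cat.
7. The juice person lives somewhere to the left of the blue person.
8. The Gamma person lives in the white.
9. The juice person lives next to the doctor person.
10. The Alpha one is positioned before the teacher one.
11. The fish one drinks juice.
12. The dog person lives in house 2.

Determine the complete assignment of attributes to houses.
Solution:

House | Color | Pet | Team | Drink | Profession
-----------------------------------------------
  1   | green | fish | Beta | juice | lawyer
  2   | red | dog | Delta | tea | doctor
  3   | blue | bird | Alpha | milk | engineer
  4   | white | cat | Gamma | coffee | teacher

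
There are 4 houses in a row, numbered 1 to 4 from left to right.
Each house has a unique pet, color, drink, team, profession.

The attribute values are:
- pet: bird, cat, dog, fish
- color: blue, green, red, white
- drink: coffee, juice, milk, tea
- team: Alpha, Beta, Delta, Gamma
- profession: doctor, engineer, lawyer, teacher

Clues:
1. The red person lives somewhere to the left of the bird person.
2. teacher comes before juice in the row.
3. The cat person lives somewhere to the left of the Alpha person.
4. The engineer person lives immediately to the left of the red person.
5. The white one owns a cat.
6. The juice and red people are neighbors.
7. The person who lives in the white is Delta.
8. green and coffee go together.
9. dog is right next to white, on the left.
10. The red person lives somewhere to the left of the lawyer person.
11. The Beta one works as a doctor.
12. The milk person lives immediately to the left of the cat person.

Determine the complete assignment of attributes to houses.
Solution:

House | Pet | Color | Drink | Team | Profession
-----------------------------------------------
  1   | dog | blue | milk | Gamma | teacher
  2   | cat | white | juice | Delta | engineer
  3   | fish | red | tea | Beta | doctor
  4   | bird | green | coffee | Alpha | lawyer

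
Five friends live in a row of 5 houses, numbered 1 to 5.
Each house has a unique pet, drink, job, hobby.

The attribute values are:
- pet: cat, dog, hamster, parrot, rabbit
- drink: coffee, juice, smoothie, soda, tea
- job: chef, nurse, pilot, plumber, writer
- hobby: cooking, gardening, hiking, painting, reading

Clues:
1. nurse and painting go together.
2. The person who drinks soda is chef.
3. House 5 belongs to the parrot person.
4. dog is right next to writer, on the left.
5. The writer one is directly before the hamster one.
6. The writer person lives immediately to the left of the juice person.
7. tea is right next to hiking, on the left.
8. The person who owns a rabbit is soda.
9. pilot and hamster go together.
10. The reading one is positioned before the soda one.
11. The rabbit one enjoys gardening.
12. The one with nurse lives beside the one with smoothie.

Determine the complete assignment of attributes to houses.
Solution:

House | Pet | Drink | Job | Hobby
---------------------------------
  1   | dog | tea | nurse | painting
  2   | cat | smoothie | writer | hiking
  3   | hamster | juice | pilot | reading
  4   | rabbit | soda | chef | gardening
  5   | parrot | coffee | plumber | cooking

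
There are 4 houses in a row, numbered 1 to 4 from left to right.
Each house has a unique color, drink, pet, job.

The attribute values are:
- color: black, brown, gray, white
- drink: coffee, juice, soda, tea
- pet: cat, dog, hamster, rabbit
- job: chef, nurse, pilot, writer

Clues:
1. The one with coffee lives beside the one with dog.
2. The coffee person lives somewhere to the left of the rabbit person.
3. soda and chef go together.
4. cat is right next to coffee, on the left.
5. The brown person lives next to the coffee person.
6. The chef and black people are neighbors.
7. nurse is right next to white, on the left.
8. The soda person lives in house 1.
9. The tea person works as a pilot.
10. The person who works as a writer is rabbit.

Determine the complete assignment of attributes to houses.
Solution:

House | Color | Drink | Pet | Job
---------------------------------
  1   | brown | soda | cat | chef
  2   | black | coffee | hamster | nurse
  3   | white | tea | dog | pilot
  4   | gray | juice | rabbit | writer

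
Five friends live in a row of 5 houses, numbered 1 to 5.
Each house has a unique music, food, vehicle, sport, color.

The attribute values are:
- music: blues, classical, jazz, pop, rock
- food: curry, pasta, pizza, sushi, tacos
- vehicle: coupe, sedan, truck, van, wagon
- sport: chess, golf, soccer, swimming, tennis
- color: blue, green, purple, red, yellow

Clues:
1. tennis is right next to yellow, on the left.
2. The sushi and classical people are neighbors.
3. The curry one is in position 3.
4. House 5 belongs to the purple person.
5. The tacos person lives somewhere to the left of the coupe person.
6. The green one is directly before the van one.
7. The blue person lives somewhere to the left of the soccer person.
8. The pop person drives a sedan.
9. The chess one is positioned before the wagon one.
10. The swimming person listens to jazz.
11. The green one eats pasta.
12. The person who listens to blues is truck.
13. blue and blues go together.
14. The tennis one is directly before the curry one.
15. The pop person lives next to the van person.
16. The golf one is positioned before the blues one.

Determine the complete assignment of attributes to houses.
Solution:

House | Music | Food | Vehicle | Sport | Color
----------------------------------------------
  1   | pop | pasta | sedan | golf | green
  2   | rock | tacos | van | tennis | red
  3   | jazz | curry | coupe | swimming | yellow
  4   | blues | sushi | truck | chess | blue
  5   | classical | pizza | wagon | soccer | purple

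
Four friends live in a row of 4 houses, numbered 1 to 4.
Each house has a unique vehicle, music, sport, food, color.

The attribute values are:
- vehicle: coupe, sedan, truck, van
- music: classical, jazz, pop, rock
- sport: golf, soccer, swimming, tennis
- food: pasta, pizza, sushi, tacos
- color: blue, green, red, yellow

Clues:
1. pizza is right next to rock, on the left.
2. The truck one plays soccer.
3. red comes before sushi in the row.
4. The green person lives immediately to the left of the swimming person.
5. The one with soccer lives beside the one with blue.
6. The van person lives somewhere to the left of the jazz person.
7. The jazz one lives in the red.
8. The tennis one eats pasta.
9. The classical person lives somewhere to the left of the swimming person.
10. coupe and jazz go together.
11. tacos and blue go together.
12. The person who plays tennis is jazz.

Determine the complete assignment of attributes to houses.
Solution:

House | Vehicle | Music | Sport | Food | Color
----------------------------------------------
  1   | truck | classical | soccer | pizza | green
  2   | van | rock | swimming | tacos | blue
  3   | coupe | jazz | tennis | pasta | red
  4   | sedan | pop | golf | sushi | yellow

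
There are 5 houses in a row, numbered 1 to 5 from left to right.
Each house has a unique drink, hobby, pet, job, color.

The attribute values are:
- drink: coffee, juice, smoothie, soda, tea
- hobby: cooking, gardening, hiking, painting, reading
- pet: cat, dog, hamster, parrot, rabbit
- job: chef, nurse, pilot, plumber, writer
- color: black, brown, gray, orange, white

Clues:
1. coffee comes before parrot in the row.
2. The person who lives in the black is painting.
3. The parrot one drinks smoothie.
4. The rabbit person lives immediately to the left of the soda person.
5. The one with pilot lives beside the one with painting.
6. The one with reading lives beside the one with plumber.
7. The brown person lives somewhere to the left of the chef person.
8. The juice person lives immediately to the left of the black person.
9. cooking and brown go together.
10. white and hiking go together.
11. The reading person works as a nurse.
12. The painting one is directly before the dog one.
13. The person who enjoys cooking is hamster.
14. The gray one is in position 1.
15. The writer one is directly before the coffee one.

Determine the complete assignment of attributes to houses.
Solution:

House | Drink | Hobby | Pet | Job | Color
-----------------------------------------
  1   | juice | gardening | rabbit | pilot | gray
  2   | soda | painting | cat | writer | black
  3   | coffee | reading | dog | nurse | orange
  4   | tea | cooking | hamster | plumber | brown
  5   | smoothie | hiking | parrot | chef | white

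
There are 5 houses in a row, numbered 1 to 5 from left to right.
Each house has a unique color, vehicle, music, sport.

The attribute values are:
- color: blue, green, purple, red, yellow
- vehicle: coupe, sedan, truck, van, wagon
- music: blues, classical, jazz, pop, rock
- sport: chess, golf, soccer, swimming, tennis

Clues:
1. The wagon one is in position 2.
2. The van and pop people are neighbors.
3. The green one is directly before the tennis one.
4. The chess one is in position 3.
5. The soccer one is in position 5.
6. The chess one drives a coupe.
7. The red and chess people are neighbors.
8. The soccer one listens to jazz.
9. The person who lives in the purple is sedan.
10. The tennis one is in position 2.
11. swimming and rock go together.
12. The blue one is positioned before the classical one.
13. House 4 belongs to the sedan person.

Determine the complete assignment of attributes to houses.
Solution:

House | Color | Vehicle | Music | Sport
---------------------------------------
  1   | green | van | rock | swimming
  2   | red | wagon | pop | tennis
  3   | blue | coupe | blues | chess
  4   | purple | sedan | classical | golf
  5   | yellow | truck | jazz | soccer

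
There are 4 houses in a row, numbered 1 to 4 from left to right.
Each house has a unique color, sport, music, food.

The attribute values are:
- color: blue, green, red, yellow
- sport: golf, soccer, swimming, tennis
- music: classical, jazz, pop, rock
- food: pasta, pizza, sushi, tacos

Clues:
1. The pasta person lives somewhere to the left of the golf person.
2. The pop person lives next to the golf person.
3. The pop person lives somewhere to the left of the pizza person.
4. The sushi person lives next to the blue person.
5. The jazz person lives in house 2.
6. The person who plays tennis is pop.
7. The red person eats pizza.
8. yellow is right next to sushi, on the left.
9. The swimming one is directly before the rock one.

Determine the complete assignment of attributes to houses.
Solution:

House | Color | Sport | Music | Food
------------------------------------
  1   | yellow | tennis | pop | pasta
  2   | green | golf | jazz | sushi
  3   | blue | swimming | classical | tacos
  4   | red | soccer | rock | pizza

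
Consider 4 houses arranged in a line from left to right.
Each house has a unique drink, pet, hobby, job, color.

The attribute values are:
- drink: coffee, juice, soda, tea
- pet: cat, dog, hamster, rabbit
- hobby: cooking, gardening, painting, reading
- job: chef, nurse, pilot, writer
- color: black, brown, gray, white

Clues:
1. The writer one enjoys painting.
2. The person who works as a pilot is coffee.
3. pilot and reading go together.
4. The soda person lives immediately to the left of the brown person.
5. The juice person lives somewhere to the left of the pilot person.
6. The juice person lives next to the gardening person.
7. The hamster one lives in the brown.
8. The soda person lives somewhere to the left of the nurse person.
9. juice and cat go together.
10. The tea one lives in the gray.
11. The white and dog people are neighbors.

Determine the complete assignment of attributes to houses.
Solution:

House | Drink | Pet | Hobby | Job | Color
-----------------------------------------
  1   | juice | cat | painting | writer | white
  2   | soda | dog | gardening | chef | black
  3   | coffee | hamster | reading | pilot | brown
  4   | tea | rabbit | cooking | nurse | gray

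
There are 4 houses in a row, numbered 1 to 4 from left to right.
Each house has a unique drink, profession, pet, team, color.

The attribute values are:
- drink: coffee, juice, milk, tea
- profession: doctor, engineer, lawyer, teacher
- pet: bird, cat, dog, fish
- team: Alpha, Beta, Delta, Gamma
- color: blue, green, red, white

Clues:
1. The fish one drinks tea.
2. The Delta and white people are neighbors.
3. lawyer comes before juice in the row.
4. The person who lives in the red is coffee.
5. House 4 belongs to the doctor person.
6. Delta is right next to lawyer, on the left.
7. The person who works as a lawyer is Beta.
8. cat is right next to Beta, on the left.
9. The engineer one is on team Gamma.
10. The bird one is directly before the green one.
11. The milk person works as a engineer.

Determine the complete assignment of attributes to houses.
Solution:

House | Drink | Profession | Pet | Team | Color
-----------------------------------------------
  1   | coffee | teacher | cat | Delta | red
  2   | tea | lawyer | fish | Beta | white
  3   | milk | engineer | bird | Gamma | blue
  4   | juice | doctor | dog | Alpha | green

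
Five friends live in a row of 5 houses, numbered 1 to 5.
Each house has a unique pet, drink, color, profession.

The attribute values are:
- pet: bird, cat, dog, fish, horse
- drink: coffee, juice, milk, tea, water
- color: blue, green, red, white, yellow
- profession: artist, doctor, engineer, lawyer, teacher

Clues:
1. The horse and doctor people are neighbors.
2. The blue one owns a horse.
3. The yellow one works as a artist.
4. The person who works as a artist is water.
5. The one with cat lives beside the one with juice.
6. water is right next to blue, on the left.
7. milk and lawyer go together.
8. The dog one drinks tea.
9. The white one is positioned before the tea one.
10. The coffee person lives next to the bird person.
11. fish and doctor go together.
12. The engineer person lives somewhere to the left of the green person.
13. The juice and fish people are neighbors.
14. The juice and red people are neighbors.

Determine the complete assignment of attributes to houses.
Solution:

House | Pet | Drink | Color | Profession
----------------------------------------
  1   | cat | water | yellow | artist
  2   | horse | juice | blue | engineer
  3   | fish | coffee | red | doctor
  4   | bird | milk | white | lawyer
  5   | dog | tea | green | teacher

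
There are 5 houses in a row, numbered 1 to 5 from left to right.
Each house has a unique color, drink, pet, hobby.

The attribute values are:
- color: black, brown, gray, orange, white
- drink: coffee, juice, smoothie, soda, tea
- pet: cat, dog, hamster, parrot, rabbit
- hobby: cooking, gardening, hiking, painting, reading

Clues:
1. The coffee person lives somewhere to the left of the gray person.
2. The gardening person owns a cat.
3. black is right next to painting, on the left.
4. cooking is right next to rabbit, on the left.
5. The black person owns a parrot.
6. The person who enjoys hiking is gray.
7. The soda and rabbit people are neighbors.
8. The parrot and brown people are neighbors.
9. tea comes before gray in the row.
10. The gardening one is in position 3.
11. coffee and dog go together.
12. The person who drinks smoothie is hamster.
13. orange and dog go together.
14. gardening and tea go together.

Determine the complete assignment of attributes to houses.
Solution:

House | Color | Drink | Pet | Hobby
-----------------------------------
  1   | black | soda | parrot | cooking
  2   | brown | juice | rabbit | painting
  3   | white | tea | cat | gardening
  4   | orange | coffee | dog | reading
  5   | gray | smoothie | hamster | hiking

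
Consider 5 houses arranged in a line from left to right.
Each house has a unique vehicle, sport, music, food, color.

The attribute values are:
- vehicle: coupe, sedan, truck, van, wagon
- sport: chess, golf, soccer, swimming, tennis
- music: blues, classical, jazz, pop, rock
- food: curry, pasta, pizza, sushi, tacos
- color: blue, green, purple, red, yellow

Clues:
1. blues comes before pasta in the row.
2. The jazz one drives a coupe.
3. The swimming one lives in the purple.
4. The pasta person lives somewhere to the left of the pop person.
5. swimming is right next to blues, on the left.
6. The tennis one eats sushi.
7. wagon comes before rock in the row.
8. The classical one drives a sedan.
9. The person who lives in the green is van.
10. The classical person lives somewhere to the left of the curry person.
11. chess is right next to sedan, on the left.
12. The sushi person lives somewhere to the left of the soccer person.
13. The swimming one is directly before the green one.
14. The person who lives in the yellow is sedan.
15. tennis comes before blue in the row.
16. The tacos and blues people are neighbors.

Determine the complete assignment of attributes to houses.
Solution:

House | Vehicle | Sport | Music | Food | Color
----------------------------------------------
  1   | coupe | swimming | jazz | tacos | purple
  2   | van | chess | blues | pizza | green
  3   | sedan | golf | classical | pasta | yellow
  4   | wagon | tennis | pop | sushi | red
  5   | truck | soccer | rock | curry | blue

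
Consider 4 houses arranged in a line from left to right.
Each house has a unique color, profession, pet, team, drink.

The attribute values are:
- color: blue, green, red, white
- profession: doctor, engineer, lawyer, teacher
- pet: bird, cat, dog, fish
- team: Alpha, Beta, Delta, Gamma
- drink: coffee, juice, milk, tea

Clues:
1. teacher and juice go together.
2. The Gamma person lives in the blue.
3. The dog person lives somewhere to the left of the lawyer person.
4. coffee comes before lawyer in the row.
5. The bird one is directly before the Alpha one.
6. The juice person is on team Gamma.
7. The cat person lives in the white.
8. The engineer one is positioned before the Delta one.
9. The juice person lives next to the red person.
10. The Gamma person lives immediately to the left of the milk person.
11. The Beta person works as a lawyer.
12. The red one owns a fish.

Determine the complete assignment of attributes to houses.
Solution:

House | Color | Profession | Pet | Team | Drink
-----------------------------------------------
  1   | blue | teacher | bird | Gamma | juice
  2   | red | engineer | fish | Alpha | milk
  3   | green | doctor | dog | Delta | coffee
  4   | white | lawyer | cat | Beta | tea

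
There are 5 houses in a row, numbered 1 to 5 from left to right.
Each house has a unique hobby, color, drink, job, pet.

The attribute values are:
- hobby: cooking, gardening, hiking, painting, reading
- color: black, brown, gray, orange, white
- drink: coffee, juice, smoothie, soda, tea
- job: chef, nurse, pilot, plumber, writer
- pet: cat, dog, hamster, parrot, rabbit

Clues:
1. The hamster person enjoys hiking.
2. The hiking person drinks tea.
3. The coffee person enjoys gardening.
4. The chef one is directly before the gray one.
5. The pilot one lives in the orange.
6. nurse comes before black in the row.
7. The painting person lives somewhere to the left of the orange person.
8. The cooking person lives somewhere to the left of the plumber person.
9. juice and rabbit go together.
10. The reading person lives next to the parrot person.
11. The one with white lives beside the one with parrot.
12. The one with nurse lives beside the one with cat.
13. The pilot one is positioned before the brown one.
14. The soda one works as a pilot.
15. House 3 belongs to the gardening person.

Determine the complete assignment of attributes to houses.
Solution:

House | Hobby | Color | Drink | Job | Pet
-----------------------------------------
  1   | reading | white | juice | chef | rabbit
  2   | painting | gray | smoothie | nurse | parrot
  3   | gardening | black | coffee | writer | cat
  4   | cooking | orange | soda | pilot | dog
  5   | hiking | brown | tea | plumber | hamster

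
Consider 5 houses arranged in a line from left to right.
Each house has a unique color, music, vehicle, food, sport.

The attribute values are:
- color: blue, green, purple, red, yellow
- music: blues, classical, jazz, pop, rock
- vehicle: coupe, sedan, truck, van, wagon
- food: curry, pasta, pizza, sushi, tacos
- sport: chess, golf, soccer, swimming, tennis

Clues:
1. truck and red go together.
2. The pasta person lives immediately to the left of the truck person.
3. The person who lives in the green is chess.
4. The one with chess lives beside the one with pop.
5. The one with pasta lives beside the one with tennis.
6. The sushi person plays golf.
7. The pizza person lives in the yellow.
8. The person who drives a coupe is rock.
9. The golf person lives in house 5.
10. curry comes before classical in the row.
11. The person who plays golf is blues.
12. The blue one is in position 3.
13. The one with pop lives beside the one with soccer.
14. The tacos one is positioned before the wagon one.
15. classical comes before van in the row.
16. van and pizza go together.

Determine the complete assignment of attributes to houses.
Solution:

House | Color | Music | Vehicle | Food | Sport
----------------------------------------------
  1   | green | rock | coupe | pasta | chess
  2   | red | pop | truck | curry | tennis
  3   | blue | classical | sedan | tacos | soccer
  4   | yellow | jazz | van | pizza | swimming
  5   | purple | blues | wagon | sushi | golf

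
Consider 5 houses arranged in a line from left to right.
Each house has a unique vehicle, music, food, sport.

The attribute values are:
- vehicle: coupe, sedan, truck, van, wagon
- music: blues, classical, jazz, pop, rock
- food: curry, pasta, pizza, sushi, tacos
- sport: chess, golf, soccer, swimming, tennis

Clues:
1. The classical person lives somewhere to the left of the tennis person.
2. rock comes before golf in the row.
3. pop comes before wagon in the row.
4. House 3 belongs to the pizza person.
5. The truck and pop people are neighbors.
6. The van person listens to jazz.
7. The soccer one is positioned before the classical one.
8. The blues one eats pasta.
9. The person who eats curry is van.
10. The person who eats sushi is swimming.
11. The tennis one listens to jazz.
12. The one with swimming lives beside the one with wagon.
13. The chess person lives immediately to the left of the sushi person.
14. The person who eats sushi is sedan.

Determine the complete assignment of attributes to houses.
Solution:

House | Vehicle | Music | Food | Sport
--------------------------------------
  1   | truck | blues | pasta | chess
  2   | sedan | pop | sushi | swimming
  3   | wagon | rock | pizza | soccer
  4   | coupe | classical | tacos | golf
  5   | van | jazz | curry | tennis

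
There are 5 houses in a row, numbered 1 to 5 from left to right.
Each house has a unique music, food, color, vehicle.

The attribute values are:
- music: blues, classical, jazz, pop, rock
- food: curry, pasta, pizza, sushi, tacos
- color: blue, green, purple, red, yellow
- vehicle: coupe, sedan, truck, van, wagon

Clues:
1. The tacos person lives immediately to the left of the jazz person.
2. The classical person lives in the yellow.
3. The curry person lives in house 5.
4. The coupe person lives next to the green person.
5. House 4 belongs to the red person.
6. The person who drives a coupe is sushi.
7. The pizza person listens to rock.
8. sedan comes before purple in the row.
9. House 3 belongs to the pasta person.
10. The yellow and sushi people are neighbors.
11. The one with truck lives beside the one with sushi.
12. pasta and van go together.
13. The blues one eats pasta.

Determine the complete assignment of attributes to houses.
Solution:

House | Music | Food | Color | Vehicle
--------------------------------------
  1   | classical | tacos | yellow | truck
  2   | jazz | sushi | blue | coupe
  3   | blues | pasta | green | van
  4   | rock | pizza | red | sedan
  5   | pop | curry | purple | wagon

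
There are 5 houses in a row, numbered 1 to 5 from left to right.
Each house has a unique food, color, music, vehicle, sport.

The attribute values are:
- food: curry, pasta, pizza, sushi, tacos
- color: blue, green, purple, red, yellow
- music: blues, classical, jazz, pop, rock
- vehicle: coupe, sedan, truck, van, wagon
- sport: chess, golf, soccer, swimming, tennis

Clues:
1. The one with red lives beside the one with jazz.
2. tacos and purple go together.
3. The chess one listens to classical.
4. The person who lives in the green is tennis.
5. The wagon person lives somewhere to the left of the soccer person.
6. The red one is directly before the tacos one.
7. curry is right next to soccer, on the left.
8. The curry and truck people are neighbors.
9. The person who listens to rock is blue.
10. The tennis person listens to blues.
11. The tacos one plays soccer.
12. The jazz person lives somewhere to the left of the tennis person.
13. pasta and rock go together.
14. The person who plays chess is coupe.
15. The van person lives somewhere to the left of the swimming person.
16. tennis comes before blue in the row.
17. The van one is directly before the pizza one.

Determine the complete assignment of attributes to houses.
Solution:

House | Food | Color | Music | Vehicle | Sport
----------------------------------------------
  1   | curry | red | pop | wagon | golf
  2   | tacos | purple | jazz | truck | soccer
  3   | sushi | green | blues | van | tennis
  4   | pizza | yellow | classical | coupe | chess
  5   | pasta | blue | rock | sedan | swimming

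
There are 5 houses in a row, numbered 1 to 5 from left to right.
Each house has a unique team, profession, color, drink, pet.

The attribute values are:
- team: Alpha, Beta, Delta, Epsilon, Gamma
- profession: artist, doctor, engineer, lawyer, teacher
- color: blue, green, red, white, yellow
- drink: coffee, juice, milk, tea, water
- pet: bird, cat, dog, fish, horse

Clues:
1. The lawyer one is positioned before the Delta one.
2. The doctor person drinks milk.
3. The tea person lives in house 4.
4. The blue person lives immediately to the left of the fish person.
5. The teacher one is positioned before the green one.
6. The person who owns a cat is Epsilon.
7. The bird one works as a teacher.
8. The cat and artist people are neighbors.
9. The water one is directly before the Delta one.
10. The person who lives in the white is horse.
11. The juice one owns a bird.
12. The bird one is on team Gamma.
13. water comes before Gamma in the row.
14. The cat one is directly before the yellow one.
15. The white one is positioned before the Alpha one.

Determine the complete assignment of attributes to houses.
Solution:

House | Team | Profession | Color | Drink | Pet
-----------------------------------------------
  1   | Epsilon | lawyer | blue | water | cat
  2   | Delta | artist | yellow | coffee | fish
  3   | Gamma | teacher | red | juice | bird
  4   | Beta | engineer | white | tea | horse
  5   | Alpha | doctor | green | milk | dog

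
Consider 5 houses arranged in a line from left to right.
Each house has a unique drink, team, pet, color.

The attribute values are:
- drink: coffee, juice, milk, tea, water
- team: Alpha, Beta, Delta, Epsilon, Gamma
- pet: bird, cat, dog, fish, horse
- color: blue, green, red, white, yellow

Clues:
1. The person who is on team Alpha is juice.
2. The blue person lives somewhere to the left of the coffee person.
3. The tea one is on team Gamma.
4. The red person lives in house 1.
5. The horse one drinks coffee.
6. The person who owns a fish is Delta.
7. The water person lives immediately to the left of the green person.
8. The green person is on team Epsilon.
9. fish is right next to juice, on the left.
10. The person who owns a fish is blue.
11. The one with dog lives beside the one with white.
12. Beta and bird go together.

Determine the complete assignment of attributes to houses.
Solution:

House | Drink | Team | Pet | Color
----------------------------------
  1   | tea | Gamma | cat | red
  2   | milk | Delta | fish | blue
  3   | juice | Alpha | dog | yellow
  4   | water | Beta | bird | white
  5   | coffee | Epsilon | horse | green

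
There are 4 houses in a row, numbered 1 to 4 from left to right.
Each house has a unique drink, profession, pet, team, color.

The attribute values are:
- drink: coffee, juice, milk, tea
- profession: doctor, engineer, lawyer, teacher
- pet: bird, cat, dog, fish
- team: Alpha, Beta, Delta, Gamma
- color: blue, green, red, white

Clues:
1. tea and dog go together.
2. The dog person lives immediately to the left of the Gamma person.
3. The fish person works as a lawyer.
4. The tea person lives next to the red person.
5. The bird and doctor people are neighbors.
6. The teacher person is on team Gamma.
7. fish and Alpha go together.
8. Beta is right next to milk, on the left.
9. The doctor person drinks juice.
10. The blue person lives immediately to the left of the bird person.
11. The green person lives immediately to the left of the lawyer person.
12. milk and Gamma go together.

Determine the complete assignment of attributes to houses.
Solution:

House | Drink | Profession | Pet | Team | Color
-----------------------------------------------
  1   | tea | engineer | dog | Beta | blue
  2   | milk | teacher | bird | Gamma | red
  3   | juice | doctor | cat | Delta | green
  4   | coffee | lawyer | fish | Alpha | white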